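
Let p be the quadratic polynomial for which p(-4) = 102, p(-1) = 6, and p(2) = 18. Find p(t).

p(t) = 6t^2 - 2t - 2

Write p(t) = at^2 + bt + c. Substituting each data point gives a linear system:
  16a - 4b + c = 102
  a - b + c = 6
  4a + 2b + c = 18
Solving the system yields a = 6, b = -2, c = -2.
So p(t) = 6t^2 - 2t - 2.
Check: p(-1) = 6. ✓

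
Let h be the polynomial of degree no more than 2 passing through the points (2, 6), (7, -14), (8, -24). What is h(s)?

Using the Lagrange interpolation formula with nodes 2, 7, 8:
  L_0(s) = (s - 7)(s - 8) / 30
  L_1(s) = (s - 2)(s - 8) / -5
  L_2(s) = (s - 2)(s - 7) / 6
Then h(s) = 6·L_0(s) - 14·L_1(s) - 24·L_2(s).
Expanding and collecting terms gives h(s) = -s^2 + 5s.
Check: h(7) = -14. ✓

h(s) = -s^2 + 5s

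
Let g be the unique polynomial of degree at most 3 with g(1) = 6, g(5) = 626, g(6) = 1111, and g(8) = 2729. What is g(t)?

g(t) = 6t^3 - 6t^2 + 5t + 1

Using the Lagrange interpolation formula with nodes 1, 5, 6, 8:
  L_0(t) = (t - 5)(t - 6)(t - 8) / -140
  L_1(t) = (t - 1)(t - 6)(t - 8) / 12
  L_2(t) = (t - 1)(t - 5)(t - 8) / -10
  L_3(t) = (t - 1)(t - 5)(t - 6) / 42
Then g(t) = 6·L_0(t) + 626·L_1(t) + 1111·L_2(t) + 2729·L_3(t).
Expanding and collecting terms gives g(t) = 6t³ - 6t² + 5t + 1.
Check: g(8) = 2729. ✓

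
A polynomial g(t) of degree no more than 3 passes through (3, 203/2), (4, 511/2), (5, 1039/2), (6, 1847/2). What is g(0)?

-1/2

Write g(t) = at^3 + bt^2 + ct + d. Substituting each data point gives a linear system:
  27a + 9b + 3c + d = 203/2
  64a + 16b + 4c + d = 511/2
  125a + 25b + 5c + d = 1039/2
  216a + 36b + 6c + d = 1847/2
Solving the system yields a = 5, b = -5, c = 4, d = -1/2.
So g(t) = 5t^3 - 5t^2 + 4t - 1/2.
Then g(0) = -1/2.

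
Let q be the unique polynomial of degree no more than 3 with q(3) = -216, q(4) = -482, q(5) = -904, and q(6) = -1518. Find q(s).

Write q(s) = as^3 + bs^2 + cs + d. Substituting each data point gives a linear system:
  27a + 9b + 3c + d = -216
  64a + 16b + 4c + d = -482
  125a + 25b + 5c + d = -904
  216a + 36b + 6c + d = -1518
Solving the system yields a = -6, b = -6, c = -2, d = 6.
So q(s) = -6s^3 - 6s^2 - 2s + 6.
Check: q(4) = -482. ✓

q(s) = -6s^3 - 6s^2 - 2s + 6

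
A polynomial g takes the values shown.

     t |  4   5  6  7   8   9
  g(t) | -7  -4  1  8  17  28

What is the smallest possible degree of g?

2

Forward differences of the values at t = 4, 5, 6, 7, 8, 9:
  g  : -7  -4  1  8  17  28
  Δ  : 3  5  7  9  11
  Δ^2: 2  2  2  2
  Δ^3: 0  0  0
  Δ^4: 0  0
  Δ^5: 0
The second differences are constant (2) and nonzero, while all higher differences vanish, so the minimal degree is 2.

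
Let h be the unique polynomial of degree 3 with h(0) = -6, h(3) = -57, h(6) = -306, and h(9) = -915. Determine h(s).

h(s) = -s^3 - 2s^2 - 2s - 6

Using the Lagrange interpolation formula with nodes 0, 3, 6, 9:
  L_0(s) = (s - 3)(s - 6)(s - 9) / -162
  L_1(s) = s(s - 6)(s - 9) / 54
  L_2(s) = s(s - 3)(s - 9) / -54
  L_3(s) = s(s - 3)(s - 6) / 162
Then h(s) = -6·L_0(s) - 57·L_1(s) - 306·L_2(s) - 915·L_3(s).
Expanding and collecting terms gives h(s) = -s^3 - 2s^2 - 2s - 6.
Check: h(9) = -915. ✓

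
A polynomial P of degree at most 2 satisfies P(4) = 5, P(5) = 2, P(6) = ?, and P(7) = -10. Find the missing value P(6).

On equispaced nodes a degree-2 polynomial has vanishing third forward difference, so
  - P(4) + 3·P(5) - 3·P(6) + P(7) = 0.
Substituting the known values and solving for P(6):
  -3·P(6) = 9
  P(6) = -3.

-3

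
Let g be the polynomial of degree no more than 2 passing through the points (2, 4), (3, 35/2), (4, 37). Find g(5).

125/2

Using the Lagrange interpolation formula with nodes 2, 3, 4:
  L_0(x) = (x - 3)(x - 4) / 2
  L_1(x) = (x - 2)(x - 4) / -1
  L_2(x) = (x - 2)(x - 3) / 2
Then g(x) = 4·L_0(x) + 35/2·L_1(x) + 37·L_2(x).
Expanding and collecting terms gives g(x) = 3x^2 - (3/2)x - 5.
Evaluating at x = 5: g(5) = 125/2.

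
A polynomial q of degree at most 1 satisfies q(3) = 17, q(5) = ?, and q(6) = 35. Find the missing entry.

The 2 known points determine the degree-1 polynomial uniquely.
Write q(s) = as + b. Substituting each data point gives a linear system:
  3a + b = 17
  6a + b = 35
Solving the system yields a = 6, b = -1.
So q(s) = 6s - 1.
Then q(5) = 29.

29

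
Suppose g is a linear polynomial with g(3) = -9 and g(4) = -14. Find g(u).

g(u) = -5u + 6

Write g(u) = au + b. Substituting each data point gives a linear system:
  3a + b = -9
  4a + b = -14
Solving the system yields a = -5, b = 6.
So g(u) = -5u + 6.
Check: g(3) = -9. ✓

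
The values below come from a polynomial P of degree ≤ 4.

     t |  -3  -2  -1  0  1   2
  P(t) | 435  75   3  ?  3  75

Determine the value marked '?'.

On equispaced nodes a degree-4 polynomial has vanishing fifth forward difference, so
  - P(-3) + 5·P(-2) - 10·P(-1) + 10·P(0) - 5·P(1) + P(2) = 0.
Substituting the known values and solving for P(0):
  10·P(0) = 30
  P(0) = 3.

3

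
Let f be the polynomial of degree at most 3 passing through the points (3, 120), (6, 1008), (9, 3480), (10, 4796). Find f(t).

Write f(t) = at^3 + bt^2 + ct + d. Substituting each data point gives a linear system:
  27a + 9b + 3c + d = 120
  216a + 36b + 6c + d = 1008
  729a + 81b + 9c + d = 3480
  1000a + 100b + 10c + d = 4796
Solving the system yields a = 5, b = -2, c = -1, d = 6.
So f(t) = 5t^3 - 2t^2 - t + 6.
Check: f(3) = 120. ✓

f(t) = 5t^3 - 2t^2 - t + 6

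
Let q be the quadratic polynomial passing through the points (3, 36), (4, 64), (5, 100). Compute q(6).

Forward differences of the values at s = 3, 4, 5:
  q  : 36  64  100
  Δ  : 28  36
  Δ^2: 8
The second differences are constant, confirming degree 2.
Interpolating (Newton forward form) and evaluating at s = 6 gives q(6) = 144.

144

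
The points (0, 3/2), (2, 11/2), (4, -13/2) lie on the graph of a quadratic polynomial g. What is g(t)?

Write g(t) = at^2 + bt + c. Substituting each data point gives a linear system:
  c = 3/2
  4a + 2b + c = 11/2
  16a + 4b + c = -13/2
Solving the system yields a = -2, b = 6, c = 3/2.
So g(t) = -2t² + 6t + 3/2.
Check: g(4) = -13/2. ✓

g(t) = -2t^2 + 6t + 3/2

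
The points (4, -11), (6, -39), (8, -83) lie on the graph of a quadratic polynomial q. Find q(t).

Using the Lagrange interpolation formula with nodes 4, 6, 8:
  L_0(t) = (t - 6)(t - 8) / 8
  L_1(t) = (t - 4)(t - 8) / -4
  L_2(t) = (t - 4)(t - 6) / 8
Then q(t) = -11·L_0(t) - 39·L_1(t) - 83·L_2(t).
Expanding and collecting terms gives q(t) = -2t^2 + 6t - 3.
Check: q(6) = -39. ✓

q(t) = -2t^2 + 6t - 3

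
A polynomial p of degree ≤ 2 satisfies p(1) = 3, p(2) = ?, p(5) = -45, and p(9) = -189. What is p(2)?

0

The 3 known points determine the degree-2 polynomial uniquely.
Write p(s) = as^2 + bs + c. Substituting each data point gives a linear system:
  a + b + c = 3
  25a + 5b + c = -45
  81a + 9b + c = -189
Solving the system yields a = -3, b = 6, c = 0.
So p(s) = -3s^2 + 6s.
Then p(2) = 0.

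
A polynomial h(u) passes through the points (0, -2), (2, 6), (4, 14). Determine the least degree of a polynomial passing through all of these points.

1

Forward differences of the values at u = 0, 2, 4:
  h  : -2  6  14
  Δ  : 8  8
  Δ^2: 0
The first differences are constant (8) and nonzero, while all higher differences vanish, so the minimal degree is 1.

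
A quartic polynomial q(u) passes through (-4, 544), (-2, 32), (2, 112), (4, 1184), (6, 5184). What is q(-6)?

Write q(u) = au^4 + bu^3 + cu^2 + du + e. Substituting each data point gives a linear system:
  256a - 64b + 16c - 4d + e = 544
  16a - 8b + 4c - 2d + e = 32
  16a + 8b + 4c + 2d + e = 112
  256a + 64b + 16c + 4d + e = 1184
  1296a + 216b + 36c + 6d + e = 5184
Solving the system yields a = 3, b = 5, c = 6, d = 0, e = 0.
So q(u) = 3u^4 + 5u^3 + 6u^2.
Then q(-6) = 3024.

3024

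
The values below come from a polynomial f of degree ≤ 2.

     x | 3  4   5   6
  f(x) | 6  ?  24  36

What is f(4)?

14

On equispaced nodes a degree-2 polynomial has vanishing third forward difference, so
  - f(3) + 3·f(4) - 3·f(5) + f(6) = 0.
Substituting the known values and solving for f(4):
  3·f(4) = 42
  f(4) = 14.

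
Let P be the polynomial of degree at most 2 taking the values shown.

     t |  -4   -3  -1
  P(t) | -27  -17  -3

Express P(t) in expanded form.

P(t) = -t^2 + 3t + 1

Write P(t) = at^2 + bt + c. Substituting each data point gives a linear system:
  16a - 4b + c = -27
  9a - 3b + c = -17
  a - b + c = -3
Solving the system yields a = -1, b = 3, c = 1.
So P(t) = -t^2 + 3t + 1.
Check: P(-4) = -27. ✓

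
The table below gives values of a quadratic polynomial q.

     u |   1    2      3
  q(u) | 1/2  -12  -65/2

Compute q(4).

Using the Lagrange interpolation formula with nodes 1, 2, 3:
  L_0(u) = (u - 2)(u - 3) / 2
  L_1(u) = (u - 1)(u - 3) / -1
  L_2(u) = (u - 1)(u - 2) / 2
Then q(u) = 1/2·L_0(u) - 12·L_1(u) - 65/2·L_2(u).
Expanding and collecting terms gives q(u) = -4u^2 - (1/2)u + 5.
Evaluating at u = 4: q(4) = -61.

-61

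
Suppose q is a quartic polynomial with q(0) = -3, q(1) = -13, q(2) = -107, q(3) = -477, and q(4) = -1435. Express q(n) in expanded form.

Write q(n) = an^4 + bn^3 + cn^2 + dn + e. Substituting each data point gives a linear system:
  e = -3
  a + b + c + d + e = -13
  16a + 8b + 4c + 2d + e = -107
  81a + 27b + 9c + 3d + e = -477
  256a + 64b + 16c + 4d + e = -1435
Solving the system yields a = -5, b = -2, c = -1, d = -2, e = -3.
So q(n) = -5n^4 - 2n^3 - n^2 - 2n - 3.
Check: q(3) = -477. ✓

q(n) = -5n^4 - 2n^3 - n^2 - 2n - 3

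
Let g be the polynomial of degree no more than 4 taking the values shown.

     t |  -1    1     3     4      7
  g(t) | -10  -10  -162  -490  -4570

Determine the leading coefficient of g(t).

-2

Write g(t) = at^4 + bt^3 + ct^2 + dt + e. Substituting each data point gives a linear system:
  a - b + c - d + e = -10
  a + b + c + d + e = -10
  81a + 27b + 9c + 3d + e = -162
  256a + 64b + 16c + 4d + e = -490
  2401a + 343b + 49c + 7d + e = -4570
Solving the system yields a = -2, b = 1, c = -2, d = -1, e = -6.
So g(t) = -2t^4 + t^3 - 2t^2 - t - 6.
The leading coefficient is -2.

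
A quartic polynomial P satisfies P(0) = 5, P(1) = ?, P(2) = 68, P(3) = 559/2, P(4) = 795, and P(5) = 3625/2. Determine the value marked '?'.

On equispaced nodes a degree-4 polynomial has vanishing fifth forward difference, so
  - P(0) + 5·P(1) - 10·P(2) + 10·P(3) - 5·P(4) + P(5) = 0.
Substituting the known values and solving for P(1):
  5·P(1) = 105/2
  P(1) = 21/2.

21/2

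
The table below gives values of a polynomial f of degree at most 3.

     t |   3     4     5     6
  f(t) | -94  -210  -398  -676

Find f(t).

Write f(t) = at^3 + bt^2 + ct + d. Substituting each data point gives a linear system:
  27a + 9b + 3c + d = -94
  64a + 16b + 4c + d = -210
  125a + 25b + 5c + d = -398
  216a + 36b + 6c + d = -676
Solving the system yields a = -3, b = 0, c = -5, d = 2.
So f(t) = -3t^3 - 5t + 2.
Check: f(4) = -210. ✓

f(t) = -3t^3 - 5t + 2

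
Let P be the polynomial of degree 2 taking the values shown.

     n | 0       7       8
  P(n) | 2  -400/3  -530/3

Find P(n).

Write P(n) = an^2 + bn + c. Substituting each data point gives a linear system:
  c = 2
  49a + 7b + c = -400/3
  64a + 8b + c = -530/3
Solving the system yields a = -3, b = 5/3, c = 2.
So P(n) = -3n² + (5/3)n + 2.
Check: P(8) = -530/3. ✓

P(n) = -3n^2 + (5/3)n + 2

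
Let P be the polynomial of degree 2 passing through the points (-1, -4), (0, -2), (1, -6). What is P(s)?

Using the Lagrange interpolation formula with nodes -1, 0, 1:
  L_0(s) = s(s - 1) / 2
  L_1(s) = (s + 1)(s - 1) / -1
  L_2(s) = (s + 1)s / 2
Then P(s) = -4·L_0(s) - 2·L_1(s) - 6·L_2(s).
Expanding and collecting terms gives P(s) = -3s^2 - s - 2.
Check: P(1) = -6. ✓

P(s) = -3s^2 - s - 2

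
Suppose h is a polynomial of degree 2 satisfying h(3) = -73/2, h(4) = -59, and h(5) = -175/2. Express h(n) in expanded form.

Using the Lagrange interpolation formula with nodes 3, 4, 5:
  L_0(n) = (n - 4)(n - 5) / 2
  L_1(n) = (n - 3)(n - 5) / -1
  L_2(n) = (n - 3)(n - 4) / 2
Then h(n) = -73/2·L_0(n) - 59·L_1(n) - 175/2·L_2(n).
Expanding and collecting terms gives h(n) = -3n² - (3/2)n - 5.
Check: h(5) = -175/2. ✓

h(n) = -3n^2 - (3/2)n - 5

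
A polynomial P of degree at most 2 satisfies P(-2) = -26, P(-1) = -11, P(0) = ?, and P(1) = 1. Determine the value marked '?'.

-2

The 3 known points determine the degree-2 polynomial uniquely.
Write P(n) = an^2 + bn + c. Substituting each data point gives a linear system:
  4a - 2b + c = -26
  a - b + c = -11
  a + b + c = 1
Solving the system yields a = -3, b = 6, c = -2.
So P(n) = -3n^2 + 6n - 2.
Then P(0) = -2.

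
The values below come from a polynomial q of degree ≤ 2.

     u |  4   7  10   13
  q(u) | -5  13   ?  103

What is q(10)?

49

The 3 known points determine the degree-2 polynomial uniquely.
Write q(u) = au^2 + bu + c. Substituting each data point gives a linear system:
  16a + 4b + c = -5
  49a + 7b + c = 13
  169a + 13b + c = 103
Solving the system yields a = 1, b = -5, c = -1.
So q(u) = u^2 - 5u - 1.
Then q(10) = 49.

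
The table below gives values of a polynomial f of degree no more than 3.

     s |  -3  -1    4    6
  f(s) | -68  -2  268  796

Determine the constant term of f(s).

4

Write f(s) = as^3 + bs^2 + cs + d. Substituting each data point gives a linear system:
  -27a + 9b - 3c + d = -68
  -a + b - c + d = -2
  64a + 16b + 4c + d = 268
  216a + 36b + 6c + d = 796
Solving the system yields a = 3, b = 3, c = 6, d = 4.
So f(s) = 3s^3 + 3s^2 + 6s + 4.
The constant term is 4.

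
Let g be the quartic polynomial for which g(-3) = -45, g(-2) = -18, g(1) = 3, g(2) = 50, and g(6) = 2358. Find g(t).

Write g(t) = at^4 + bt^3 + ct^2 + dt + e. Substituting each data point gives a linear system:
  81a - 27b + 9c - 3d + e = -45
  16a - 8b + 4c - 2d + e = -18
  a + b + c + d + e = 3
  16a + 8b + 4c + 2d + e = 50
  1296a + 216b + 36c + 6d + e = 2358
Solving the system yields a = 1, b = 5, c = 0, d = -3, e = 0.
So g(t) = t^4 + 5t^3 - 3t.
Check: g(6) = 2358. ✓

g(t) = t^4 + 5t^3 - 3t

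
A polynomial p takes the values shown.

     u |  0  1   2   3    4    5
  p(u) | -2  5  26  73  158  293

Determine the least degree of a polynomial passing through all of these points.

Forward differences of the values at u = 0, 1, 2, 3, 4, 5:
  p  : -2  5  26  73  158  293
  Δ  : 7  21  47  85  135
  Δ^2: 14  26  38  50
  Δ^3: 12  12  12
  Δ^4: 0  0
  Δ^5: 0
The third differences are constant (12) and nonzero, while all higher differences vanish, so the minimal degree is 3.

3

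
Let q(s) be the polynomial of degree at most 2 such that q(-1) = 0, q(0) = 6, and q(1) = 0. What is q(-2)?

-18

Forward differences of the values at s = -1, 0, 1:
  q  : 0  6  0
  Δ  : 6  -6
  Δ^2: -12
The second differences are constant, confirming degree 2.
Interpolating (Newton forward form) and evaluating at s = -2 gives q(-2) = -18.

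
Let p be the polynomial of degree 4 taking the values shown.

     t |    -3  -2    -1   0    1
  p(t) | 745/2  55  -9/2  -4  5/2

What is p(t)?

Write p(t) = at^4 + bt^3 + ct^2 + dt + e. Substituting each data point gives a linear system:
  81a - 27b + 9c - 3d + e = 745/2
  16a - 8b + 4c - 2d + e = 55
  a - b + c - d + e = -9/2
  e = -4
  a + b + c + d + e = 5/2
Solving the system yields a = 6, b = 3, c = -3, d = 1/2, e = -4.
So p(t) = 6t⁴ + 3t³ - 3t² + (1/2)t - 4.
Check: p(1) = 5/2. ✓

p(t) = 6t^4 + 3t^3 - 3t^2 + (1/2)t - 4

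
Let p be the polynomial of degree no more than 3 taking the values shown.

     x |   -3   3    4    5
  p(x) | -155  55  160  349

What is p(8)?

Write p(x) = ax^3 + bx^2 + cx + d. Substituting each data point gives a linear system:
  -27a + 9b - 3c + d = -155
  27a + 9b + 3c + d = 55
  64a + 16b + 4c + d = 160
  125a + 25b + 5c + d = 349
Solving the system yields a = 4, b = -6, c = -1, d = 4.
So p(x) = 4x³ - 6x² - x + 4.
Then p(8) = 1660.

1660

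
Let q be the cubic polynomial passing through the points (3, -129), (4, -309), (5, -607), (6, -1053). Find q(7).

-1677

Using the Lagrange interpolation formula with nodes 3, 4, 5, 6:
  L_0(n) = (n - 4)(n - 5)(n - 6) / -6
  L_1(n) = (n - 3)(n - 5)(n - 6) / 2
  L_2(n) = (n - 3)(n - 4)(n - 6) / -2
  L_3(n) = (n - 3)(n - 4)(n - 5) / 6
Then q(n) = -129·L_0(n) - 309·L_1(n) - 607·L_2(n) - 1053·L_3(n).
Expanding and collecting terms gives q(n) = -5n³ + n² - 2n + 3.
Evaluating at n = 7: q(7) = -1677.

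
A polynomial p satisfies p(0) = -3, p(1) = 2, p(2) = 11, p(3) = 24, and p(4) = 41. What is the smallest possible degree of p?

Forward differences of the values at t = 0, 1, 2, 3, 4:
  p  : -3  2  11  24  41
  Δ  : 5  9  13  17
  Δ^2: 4  4  4
  Δ^3: 0  0
  Δ^4: 0
The second differences are constant (4) and nonzero, while all higher differences vanish, so the minimal degree is 2.

2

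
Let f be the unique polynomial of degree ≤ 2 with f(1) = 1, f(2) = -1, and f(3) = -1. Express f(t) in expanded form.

Write f(t) = at^2 + bt + c. Substituting each data point gives a linear system:
  a + b + c = 1
  4a + 2b + c = -1
  9a + 3b + c = -1
Solving the system yields a = 1, b = -5, c = 5.
So f(t) = t^2 - 5t + 5.
Check: f(1) = 1. ✓

f(t) = t^2 - 5t + 5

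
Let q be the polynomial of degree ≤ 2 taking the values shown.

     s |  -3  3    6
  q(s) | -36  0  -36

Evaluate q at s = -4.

-56

Write q(s) = as^2 + bs + c. Substituting each data point gives a linear system:
  9a - 3b + c = -36
  9a + 3b + c = 0
  36a + 6b + c = -36
Solving the system yields a = -2, b = 6, c = 0.
So q(s) = -2s² + 6s.
Then q(-4) = -56.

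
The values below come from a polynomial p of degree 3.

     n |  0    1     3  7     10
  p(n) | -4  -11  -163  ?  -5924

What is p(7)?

The 4 known points determine the degree-3 polynomial uniquely.
Write p(n) = an^3 + bn^2 + cn + d. Substituting each data point gives a linear system:
  d = -4
  a + b + c + d = -11
  27a + 9b + 3c + d = -163
  1000a + 100b + 10c + d = -5924
Solving the system yields a = -6, b = 1, c = -2, d = -4.
So p(n) = -6n^3 + n^2 - 2n - 4.
Then p(7) = -2027.

-2027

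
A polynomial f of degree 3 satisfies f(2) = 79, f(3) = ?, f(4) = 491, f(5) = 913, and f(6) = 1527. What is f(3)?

225

On equispaced nodes a degree-3 polynomial has vanishing fourth forward difference, so
  f(2) - 4·f(3) + 6·f(4) - 4·f(5) + f(6) = 0.
Substituting the known values and solving for f(3):
  -4·f(3) = -900
  f(3) = 225.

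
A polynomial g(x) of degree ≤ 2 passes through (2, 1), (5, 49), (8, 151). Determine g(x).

Using the Lagrange interpolation formula with nodes 2, 5, 8:
  L_0(x) = (x - 5)(x - 8) / 18
  L_1(x) = (x - 2)(x - 8) / -9
  L_2(x) = (x - 2)(x - 5) / 18
Then g(x) = 1·L_0(x) + 49·L_1(x) + 151·L_2(x).
Expanding and collecting terms gives g(x) = 3x² - 5x - 1.
Check: g(2) = 1. ✓

g(x) = 3x^2 - 5x - 1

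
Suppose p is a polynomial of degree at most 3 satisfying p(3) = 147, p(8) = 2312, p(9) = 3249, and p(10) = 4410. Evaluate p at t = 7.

Using the Lagrange interpolation formula with nodes 3, 8, 9, 10:
  L_0(t) = (t - 8)(t - 9)(t - 10) / -210
  L_1(t) = (t - 3)(t - 9)(t - 10) / 10
  L_2(t) = (t - 3)(t - 8)(t - 10) / -6
  L_3(t) = (t - 3)(t - 8)(t - 9) / 14
Then p(t) = 147·L_0(t) + 2312·L_1(t) + 3249·L_2(t) + 4410·L_3(t).
Expanding and collecting terms gives p(t) = 4t^3 + 4t^2 + t.
Evaluating at t = 7: p(7) = 1575.

1575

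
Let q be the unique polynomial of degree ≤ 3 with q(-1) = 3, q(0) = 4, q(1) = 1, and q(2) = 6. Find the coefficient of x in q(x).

Write q(x) = ax^3 + bx^2 + cx + d. Substituting each data point gives a linear system:
  -a + b - c + d = 3
  d = 4
  a + b + c + d = 1
  8a + 4b + 2c + d = 6
Solving the system yields a = 2, b = -2, c = -3, d = 4.
So q(x) = 2x^3 - 2x^2 - 3x + 4.
The coefficient of x is -3.

-3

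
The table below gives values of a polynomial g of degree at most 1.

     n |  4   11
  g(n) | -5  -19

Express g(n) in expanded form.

g(n) = -2n + 3

Using the Lagrange interpolation formula with nodes 4, 11:
  L_0(n) = (n - 11) / -7
  L_1(n) = (n - 4) / 7
Then g(n) = -5·L_0(n) - 19·L_1(n).
Expanding and collecting terms gives g(n) = -2n + 3.
Check: g(4) = -5. ✓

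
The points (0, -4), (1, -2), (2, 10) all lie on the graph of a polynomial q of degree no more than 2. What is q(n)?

Write q(n) = an^2 + bn + c. Substituting each data point gives a linear system:
  c = -4
  a + b + c = -2
  4a + 2b + c = 10
Solving the system yields a = 5, b = -3, c = -4.
So q(n) = 5n² - 3n - 4.
Check: q(1) = -2. ✓

q(n) = 5n^2 - 3n - 4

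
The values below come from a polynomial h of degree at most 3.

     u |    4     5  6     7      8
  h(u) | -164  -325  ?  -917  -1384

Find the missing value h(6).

The 4 known points determine the degree-3 polynomial uniquely.
Write h(u) = au^3 + bu^2 + cu + d. Substituting each data point gives a linear system:
  64a + 16b + 4c + d = -164
  125a + 25b + 5c + d = -325
  343a + 49b + 7c + d = -917
  512a + 64b + 8c + d = -1384
Solving the system yields a = -3, b = 3, c = -5, d = 0.
So h(u) = -3u³ + 3u² - 5u.
Then h(6) = -570.

-570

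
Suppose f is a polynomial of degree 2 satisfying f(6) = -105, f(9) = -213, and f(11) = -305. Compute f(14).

-473

Using the Lagrange interpolation formula with nodes 6, 9, 11:
  L_0(t) = (t - 9)(t - 11) / 15
  L_1(t) = (t - 6)(t - 11) / -6
  L_2(t) = (t - 6)(t - 9) / 10
Then f(t) = -105·L_0(t) - 213·L_1(t) - 305·L_2(t).
Expanding and collecting terms gives f(t) = -2t^2 - 6t + 3.
Evaluating at t = 14: f(14) = -473.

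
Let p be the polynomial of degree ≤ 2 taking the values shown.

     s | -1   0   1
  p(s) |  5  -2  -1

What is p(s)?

Using the Lagrange interpolation formula with nodes -1, 0, 1:
  L_0(s) = s(s - 1) / 2
  L_1(s) = (s + 1)(s - 1) / -1
  L_2(s) = (s + 1)s / 2
Then p(s) = 5·L_0(s) - 2·L_1(s) - 1·L_2(s).
Expanding and collecting terms gives p(s) = 4s^2 - 3s - 2.
Check: p(-1) = 5. ✓

p(s) = 4s^2 - 3s - 2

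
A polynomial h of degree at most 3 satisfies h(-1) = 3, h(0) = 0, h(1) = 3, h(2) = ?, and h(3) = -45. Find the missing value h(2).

On equispaced nodes a degree-3 polynomial has vanishing fourth forward difference, so
  h(-1) - 4·h(0) + 6·h(1) - 4·h(2) + h(3) = 0.
Substituting the known values and solving for h(2):
  -4·h(2) = 24
  h(2) = -6.

-6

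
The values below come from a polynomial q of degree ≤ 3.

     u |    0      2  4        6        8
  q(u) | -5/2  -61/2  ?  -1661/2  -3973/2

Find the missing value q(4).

-485/2

The 4 known points determine the degree-3 polynomial uniquely.
Write q(u) = au^3 + bu^2 + cu + d. Substituting each data point gives a linear system:
  d = -5/2
  8a + 4b + 2c + d = -61/2
  216a + 36b + 6c + d = -1661/2
  512a + 64b + 8c + d = -3973/2
Solving the system yields a = -4, b = 1, c = 0, d = -5/2.
So q(u) = -4u³ + u² - 5/2.
Then q(4) = -485/2.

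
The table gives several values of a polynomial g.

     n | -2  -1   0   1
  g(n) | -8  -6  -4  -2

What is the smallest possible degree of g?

1

Forward differences of the values at n = -2, -1, 0, 1:
  g  : -8  -6  -4  -2
  Δ  : 2  2  2
  Δ^2: 0  0
  Δ^3: 0
The first differences are constant (2) and nonzero, while all higher differences vanish, so the minimal degree is 1.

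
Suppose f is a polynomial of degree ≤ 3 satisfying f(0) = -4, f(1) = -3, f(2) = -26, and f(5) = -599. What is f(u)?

Write f(u) = au^3 + bu^2 + cu + d. Substituting each data point gives a linear system:
  d = -4
  a + b + c + d = -3
  8a + 4b + 2c + d = -26
  125a + 25b + 5c + d = -599
Solving the system yields a = -6, b = 6, c = 1, d = -4.
So f(u) = -6u^3 + 6u^2 + u - 4.
Check: f(2) = -26. ✓

f(u) = -6u^3 + 6u^2 + u - 4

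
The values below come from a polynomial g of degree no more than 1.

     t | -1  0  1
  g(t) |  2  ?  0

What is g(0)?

1

The 2 known points determine the degree-1 polynomial uniquely.
Write g(t) = at + b. Substituting each data point gives a linear system:
  -a + b = 2
  a + b = 0
Solving the system yields a = -1, b = 1.
So g(t) = -t + 1.
Then g(0) = 1.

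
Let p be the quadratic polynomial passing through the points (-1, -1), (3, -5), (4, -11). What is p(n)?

Write p(n) = an^2 + bn + c. Substituting each data point gives a linear system:
  a - b + c = -1
  9a + 3b + c = -5
  16a + 4b + c = -11
Solving the system yields a = -1, b = 1, c = 1.
So p(n) = -n^2 + n + 1.
Check: p(-1) = -1. ✓

p(n) = -n^2 + n + 1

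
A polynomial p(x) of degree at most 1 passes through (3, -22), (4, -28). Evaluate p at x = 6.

Write p(x) = ax + b. Substituting each data point gives a linear system:
  3a + b = -22
  4a + b = -28
Solving the system yields a = -6, b = -4.
So p(x) = -6x - 4.
Then p(6) = -40.

-40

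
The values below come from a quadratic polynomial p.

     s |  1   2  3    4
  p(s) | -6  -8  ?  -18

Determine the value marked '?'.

On equispaced nodes a degree-2 polynomial has vanishing third forward difference, so
  - p(1) + 3·p(2) - 3·p(3) + p(4) = 0.
Substituting the known values and solving for p(3):
  -3·p(3) = 36
  p(3) = -12.

-12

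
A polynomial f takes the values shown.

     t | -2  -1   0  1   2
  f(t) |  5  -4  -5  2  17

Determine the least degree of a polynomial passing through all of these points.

Forward differences of the values at t = -2, -1, 0, 1, 2:
  f  : 5  -4  -5  2  17
  Δ  : -9  -1  7  15
  Δ^2: 8  8  8
  Δ^3: 0  0
  Δ^4: 0
The second differences are constant (8) and nonzero, while all higher differences vanish, so the minimal degree is 2.

2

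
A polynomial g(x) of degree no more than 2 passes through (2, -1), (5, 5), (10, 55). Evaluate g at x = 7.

Using the Lagrange interpolation formula with nodes 2, 5, 10:
  L_0(x) = (x - 5)(x - 10) / 24
  L_1(x) = (x - 2)(x - 10) / -15
  L_2(x) = (x - 2)(x - 5) / 40
Then g(x) = -1·L_0(x) + 5·L_1(x) + 55·L_2(x).
Expanding and collecting terms gives g(x) = x^2 - 5x + 5.
Evaluating at x = 7: g(7) = 19.

19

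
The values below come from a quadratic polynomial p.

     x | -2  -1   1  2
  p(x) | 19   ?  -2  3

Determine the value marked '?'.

6

The 3 known points determine the degree-2 polynomial uniquely.
Write p(x) = ax^2 + bx + c. Substituting each data point gives a linear system:
  4a - 2b + c = 19
  a + b + c = -2
  4a + 2b + c = 3
Solving the system yields a = 3, b = -4, c = -1.
So p(x) = 3x^2 - 4x - 1.
Then p(-1) = 6.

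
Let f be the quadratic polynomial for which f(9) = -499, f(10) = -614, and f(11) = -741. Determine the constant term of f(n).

-4

Write f(n) = an^2 + bn + c. Substituting each data point gives a linear system:
  81a + 9b + c = -499
  100a + 10b + c = -614
  121a + 11b + c = -741
Solving the system yields a = -6, b = -1, c = -4.
So f(n) = -6n^2 - n - 4.
The constant term is -4.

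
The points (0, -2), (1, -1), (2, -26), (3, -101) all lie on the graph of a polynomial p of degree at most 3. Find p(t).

p(t) = -4t^3 - t^2 + 6t - 2

Write p(t) = at^3 + bt^2 + ct + d. Substituting each data point gives a linear system:
  d = -2
  a + b + c + d = -1
  8a + 4b + 2c + d = -26
  27a + 9b + 3c + d = -101
Solving the system yields a = -4, b = -1, c = 6, d = -2.
So p(t) = -4t^3 - t^2 + 6t - 2.
Check: p(3) = -101. ✓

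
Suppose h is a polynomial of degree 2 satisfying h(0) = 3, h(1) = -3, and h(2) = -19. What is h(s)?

Write h(s) = as^2 + bs + c. Substituting each data point gives a linear system:
  c = 3
  a + b + c = -3
  4a + 2b + c = -19
Solving the system yields a = -5, b = -1, c = 3.
So h(s) = -5s² - s + 3.
Check: h(0) = 3. ✓

h(s) = -5s^2 - s + 3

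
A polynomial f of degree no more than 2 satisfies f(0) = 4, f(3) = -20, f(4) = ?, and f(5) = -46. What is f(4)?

The 3 known points determine the degree-2 polynomial uniquely.
Write f(t) = at^2 + bt + c. Substituting each data point gives a linear system:
  c = 4
  9a + 3b + c = -20
  25a + 5b + c = -46
Solving the system yields a = -1, b = -5, c = 4.
So f(t) = -t² - 5t + 4.
Then f(4) = -32.

-32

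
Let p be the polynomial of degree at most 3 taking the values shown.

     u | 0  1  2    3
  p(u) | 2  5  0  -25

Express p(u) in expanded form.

Write p(u) = au^3 + bu^2 + cu + d. Substituting each data point gives a linear system:
  d = 2
  a + b + c + d = 5
  8a + 4b + 2c + d = 0
  27a + 9b + 3c + d = -25
Solving the system yields a = -2, b = 2, c = 3, d = 2.
So p(u) = -2u^3 + 2u^2 + 3u + 2.
Check: p(3) = -25. ✓

p(u) = -2u^3 + 2u^2 + 3u + 2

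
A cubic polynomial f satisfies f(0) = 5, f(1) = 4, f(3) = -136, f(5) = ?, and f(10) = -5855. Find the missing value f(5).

The 4 known points determine the degree-3 polynomial uniquely.
Write f(n) = an^3 + bn^2 + cn + d. Substituting each data point gives a linear system:
  d = 5
  a + b + c + d = 4
  27a + 9b + 3c + d = -136
  1000a + 100b + 10c + d = -5855
Solving the system yields a = -6, b = 1, c = 4, d = 5.
So f(n) = -6n³ + n² + 4n + 5.
Then f(5) = -700.

-700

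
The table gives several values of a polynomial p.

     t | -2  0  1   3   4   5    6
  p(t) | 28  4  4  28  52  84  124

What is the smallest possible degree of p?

2

Divided differences on the nodes -2, 0, 1, 3, 4, 5, 6:
  order 0: 28  4  4  28  52  84  124
  order 1: -12  0  12  24  32  40
  order 2: 4  4  4  4  4
  order 3: 0  0  0  0
  order 4: 0  0  0
  order 5: 0  0
  order 6: 0
The order-2 divided differences are all 4 (nonzero) and every higher order vanishes, so the data lies on a polynomial of degree exactly 2.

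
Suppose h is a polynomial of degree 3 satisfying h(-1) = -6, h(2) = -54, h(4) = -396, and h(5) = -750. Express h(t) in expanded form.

Using the Lagrange interpolation formula with nodes -1, 2, 4, 5:
  L_0(t) = (t - 2)(t - 4)(t - 5) / -90
  L_1(t) = (t + 1)(t - 4)(t - 5) / 18
  L_2(t) = (t + 1)(t - 2)(t - 5) / -10
  L_3(t) = (t + 1)(t - 2)(t - 4) / 18
Then h(t) = -6·L_0(t) - 54·L_1(t) - 396·L_2(t) - 750·L_3(t).
Expanding and collecting terms gives h(t) = -5t^3 - 6t^2 + 5t.
Check: h(2) = -54. ✓

h(t) = -5t^3 - 6t^2 + 5t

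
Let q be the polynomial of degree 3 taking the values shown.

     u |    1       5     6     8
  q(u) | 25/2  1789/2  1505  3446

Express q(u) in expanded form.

Using the Lagrange interpolation formula with nodes 1, 5, 6, 8:
  L_0(u) = (u - 5)(u - 6)(u - 8) / -140
  L_1(u) = (u - 1)(u - 6)(u - 8) / 12
  L_2(u) = (u - 1)(u - 5)(u - 8) / -10
  L_3(u) = (u - 1)(u - 5)(u - 6) / 42
Then q(u) = 25/2·L_0(u) + 1789/2·L_1(u) + 1505·L_2(u) + 3446·L_3(u).
Expanding and collecting terms gives q(u) = 6u^3 + 6u^2 - (3/2)u + 2.
Check: q(5) = 1789/2. ✓

q(u) = 6u^3 + 6u^2 - (3/2)u + 2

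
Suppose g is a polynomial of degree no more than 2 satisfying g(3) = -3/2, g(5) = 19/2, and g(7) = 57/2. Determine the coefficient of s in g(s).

Write g(s) = as^2 + bs + c. Substituting each data point gives a linear system:
  9a + 3b + c = -3/2
  25a + 5b + c = 19/2
  49a + 7b + c = 57/2
Solving the system yields a = 1, b = -5/2, c = -3.
So g(s) = s^2 - (5/2)s - 3.
The coefficient of s is -5/2.

-5/2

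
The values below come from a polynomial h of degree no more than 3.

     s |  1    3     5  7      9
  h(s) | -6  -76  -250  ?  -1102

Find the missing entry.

The 4 known points determine the degree-3 polynomial uniquely.
Write h(s) = as^3 + bs^2 + cs + d. Substituting each data point gives a linear system:
  a + b + c + d = -6
  27a + 9b + 3c + d = -76
  125a + 25b + 5c + d = -250
  729a + 81b + 9c + d = -1102
Solving the system yields a = -1, b = -4, c = -6, d = 5.
So h(s) = -s³ - 4s² - 6s + 5.
Then h(7) = -576.

-576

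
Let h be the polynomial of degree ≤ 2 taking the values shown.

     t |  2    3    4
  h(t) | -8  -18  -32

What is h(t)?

Using the Lagrange interpolation formula with nodes 2, 3, 4:
  L_0(t) = (t - 3)(t - 4) / 2
  L_1(t) = (t - 2)(t - 4) / -1
  L_2(t) = (t - 2)(t - 3) / 2
Then h(t) = -8·L_0(t) - 18·L_1(t) - 32·L_2(t).
Expanding and collecting terms gives h(t) = -2t².
Check: h(2) = -8. ✓

h(t) = -2t^2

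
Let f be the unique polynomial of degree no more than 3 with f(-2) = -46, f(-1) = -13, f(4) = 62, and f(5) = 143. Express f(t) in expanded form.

Write f(t) = at^3 + bt^2 + ct + d. Substituting each data point gives a linear system:
  -8a + 4b - 2c + d = -46
  -a + b - c + d = -13
  64a + 16b + 4c + d = 62
  125a + 25b + 5c + d = 143
Solving the system yields a = 2, b = -5, c = 4, d = -2.
So f(t) = 2t^3 - 5t^2 + 4t - 2.
Check: f(4) = 62. ✓

f(t) = 2t^3 - 5t^2 + 4t - 2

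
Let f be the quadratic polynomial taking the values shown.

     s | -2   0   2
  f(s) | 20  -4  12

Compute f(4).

Using the Lagrange interpolation formula with nodes -2, 0, 2:
  L_0(s) = s(s - 2) / 8
  L_1(s) = (s + 2)(s - 2) / -4
  L_2(s) = (s + 2)s / 8
Then f(s) = 20·L_0(s) - 4·L_1(s) + 12·L_2(s).
Expanding and collecting terms gives f(s) = 5s² - 2s - 4.
Evaluating at s = 4: f(4) = 68.

68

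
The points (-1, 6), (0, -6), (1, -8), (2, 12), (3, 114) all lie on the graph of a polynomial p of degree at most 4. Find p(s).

p(s) = 2s^4 - 2s^3 + 3s^2 - 5s - 6

Using the Lagrange interpolation formula with nodes -1, 0, 1, 2, 3:
  L_0(s) = s(s - 1)(s - 2)(s - 3) / 24
  L_1(s) = (s + 1)(s - 1)(s - 2)(s - 3) / -6
  L_2(s) = (s + 1)s(s - 2)(s - 3) / 4
  L_3(s) = (s + 1)s(s - 1)(s - 3) / -6
  L_4(s) = (s + 1)s(s - 1)(s - 2) / 24
Then p(s) = 6·L_0(s) - 6·L_1(s) - 8·L_2(s) + 12·L_3(s) + 114·L_4(s).
Expanding and collecting terms gives p(s) = 2s^4 - 2s^3 + 3s^2 - 5s - 6.
Check: p(0) = -6. ✓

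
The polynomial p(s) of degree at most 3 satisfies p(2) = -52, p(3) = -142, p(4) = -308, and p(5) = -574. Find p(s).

Write p(s) = as^3 + bs^2 + cs + d. Substituting each data point gives a linear system:
  8a + 4b + 2c + d = -52
  27a + 9b + 3c + d = -142
  64a + 16b + 4c + d = -308
  125a + 25b + 5c + d = -574
Solving the system yields a = -4, b = -2, c = -4, d = -4.
So p(s) = -4s³ - 2s² - 4s - 4.
Check: p(5) = -574. ✓

p(s) = -4s^3 - 2s^2 - 4s - 4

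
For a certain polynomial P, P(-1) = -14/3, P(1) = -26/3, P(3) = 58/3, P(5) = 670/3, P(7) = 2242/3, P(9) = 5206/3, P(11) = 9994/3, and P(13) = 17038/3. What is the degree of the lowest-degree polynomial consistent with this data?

Forward differences of the values at u = -1, 1, 3, 5, 7, 9, 11, 13:
  P  : -14/3  -26/3  58/3  670/3  2242/3  5206/3  9994/3  17038/3
  Δ  : -4  28  204  524  988  1596  2348
  Δ^2: 32  176  320  464  608  752
  Δ^3: 144  144  144  144  144
  Δ^4: 0  0  0  0
  Δ^5: 0  0  0
  Δ^6: 0  0
  Δ^7: 0
The third differences are constant (144) and nonzero, while all higher differences vanish, so the minimal degree is 3.

3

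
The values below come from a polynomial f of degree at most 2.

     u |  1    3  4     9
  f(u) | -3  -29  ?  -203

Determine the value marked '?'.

The 3 known points determine the degree-2 polynomial uniquely.
Write f(u) = au^2 + bu + c. Substituting each data point gives a linear system:
  a + b + c = -3
  9a + 3b + c = -29
  81a + 9b + c = -203
Solving the system yields a = -2, b = -5, c = 4.
So f(u) = -2u² - 5u + 4.
Then f(4) = -48.

-48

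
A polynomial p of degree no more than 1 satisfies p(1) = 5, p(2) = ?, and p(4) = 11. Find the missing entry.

The 2 known points determine the degree-1 polynomial uniquely.
Write p(x) = ax + b. Substituting each data point gives a linear system:
  a + b = 5
  4a + b = 11
Solving the system yields a = 2, b = 3.
So p(x) = 2x + 3.
Then p(2) = 7.

7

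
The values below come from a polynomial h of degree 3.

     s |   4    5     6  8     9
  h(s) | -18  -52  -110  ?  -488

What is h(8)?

-322

The 4 known points determine the degree-3 polynomial uniquely.
Write h(s) = as^3 + bs^2 + cs + d. Substituting each data point gives a linear system:
  64a + 16b + 4c + d = -18
  125a + 25b + 5c + d = -52
  216a + 36b + 6c + d = -110
  729a + 81b + 9c + d = -488
Solving the system yields a = -1, b = 3, c = 0, d = -2.
So h(s) = -s^3 + 3s^2 - 2.
Then h(8) = -322.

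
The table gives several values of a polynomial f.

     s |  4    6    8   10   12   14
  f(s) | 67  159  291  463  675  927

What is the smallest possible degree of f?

Forward differences of the values at s = 4, 6, 8, 10, 12, 14:
  f  : 67  159  291  463  675  927
  Δ  : 92  132  172  212  252
  Δ^2: 40  40  40  40
  Δ^3: 0  0  0
  Δ^4: 0  0
  Δ^5: 0
The second differences are constant (40) and nonzero, while all higher differences vanish, so the minimal degree is 2.

2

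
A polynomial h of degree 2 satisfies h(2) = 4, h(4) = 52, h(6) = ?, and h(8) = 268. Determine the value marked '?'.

On equispaced nodes a degree-2 polynomial has vanishing third forward difference, so
  - h(2) + 3·h(4) - 3·h(6) + h(8) = 0.
Substituting the known values and solving for h(6):
  -3·h(6) = -420
  h(6) = 140.

140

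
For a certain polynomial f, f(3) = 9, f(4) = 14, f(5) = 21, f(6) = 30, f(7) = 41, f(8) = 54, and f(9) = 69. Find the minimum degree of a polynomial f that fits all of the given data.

Forward differences of the values at u = 3, 4, 5, 6, 7, 8, 9:
  f  : 9  14  21  30  41  54  69
  Δ  : 5  7  9  11  13  15
  Δ^2: 2  2  2  2  2
  Δ^3: 0  0  0  0
  Δ^4: 0  0  0
  Δ^5: 0  0
  Δ^6: 0
The second differences are constant (2) and nonzero, while all higher differences vanish, so the minimal degree is 2.

2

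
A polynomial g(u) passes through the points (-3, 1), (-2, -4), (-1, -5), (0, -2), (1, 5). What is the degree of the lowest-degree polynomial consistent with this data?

Forward differences of the values at u = -3, -2, -1, 0, 1:
  g  : 1  -4  -5  -2  5
  Δ  : -5  -1  3  7
  Δ^2: 4  4  4
  Δ^3: 0  0
  Δ^4: 0
The second differences are constant (4) and nonzero, while all higher differences vanish, so the minimal degree is 2.

2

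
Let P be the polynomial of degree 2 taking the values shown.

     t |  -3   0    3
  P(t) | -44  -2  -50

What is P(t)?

Write P(t) = at^2 + bt + c. Substituting each data point gives a linear system:
  9a - 3b + c = -44
  c = -2
  9a + 3b + c = -50
Solving the system yields a = -5, b = -1, c = -2.
So P(t) = -5t^2 - t - 2.
Check: P(-3) = -44. ✓

P(t) = -5t^2 - t - 2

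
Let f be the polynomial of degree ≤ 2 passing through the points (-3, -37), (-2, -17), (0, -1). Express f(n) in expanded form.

f(n) = -4n^2 - 1

Write f(n) = an^2 + bn + c. Substituting each data point gives a linear system:
  9a - 3b + c = -37
  4a - 2b + c = -17
  c = -1
Solving the system yields a = -4, b = 0, c = -1.
So f(n) = -4n^2 - 1.
Check: f(-2) = -17. ✓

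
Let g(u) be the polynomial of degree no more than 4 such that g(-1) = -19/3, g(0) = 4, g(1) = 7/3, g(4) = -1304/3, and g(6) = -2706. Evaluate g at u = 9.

-15563

Write g(u) = au^4 + bu^3 + cu^2 + du + e. Substituting each data point gives a linear system:
  a - b + c - d + e = -19/3
  e = 4
  a + b + c + d + e = 7/3
  256a + 64b + 16c + 4d + e = -1304/3
  1296a + 216b + 36c + 6d + e = -2706
Solving the system yields a = -3, b = 6, c = -3, d = -5/3, e = 4.
So g(u) = -3u^4 + 6u^3 - 3u^2 - (5/3)u + 4.
Then g(9) = -15563.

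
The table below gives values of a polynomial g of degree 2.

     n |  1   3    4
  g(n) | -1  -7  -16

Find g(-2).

Using the Lagrange interpolation formula with nodes 1, 3, 4:
  L_0(n) = (n - 3)(n - 4) / 6
  L_1(n) = (n - 1)(n - 4) / -2
  L_2(n) = (n - 1)(n - 3) / 3
Then g(n) = -1·L_0(n) - 7·L_1(n) - 16·L_2(n).
Expanding and collecting terms gives g(n) = -2n^2 + 5n - 4.
Evaluating at n = -2: g(-2) = -22.

-22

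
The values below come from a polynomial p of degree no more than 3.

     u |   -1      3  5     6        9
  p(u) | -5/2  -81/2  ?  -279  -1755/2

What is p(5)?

The 4 known points determine the degree-3 polynomial uniquely.
Write p(u) = au^3 + bu^2 + cu + d. Substituting each data point gives a linear system:
  -a + b - c + d = -5/2
  27a + 9b + 3c + d = -81/2
  216a + 36b + 6c + d = -279
  729a + 81b + 9c + d = -1755/2
Solving the system yields a = -1, b = -2, c = 3/2, d = 0.
So p(u) = -u³ - 2u² + (3/2)u.
Then p(5) = -335/2.

-335/2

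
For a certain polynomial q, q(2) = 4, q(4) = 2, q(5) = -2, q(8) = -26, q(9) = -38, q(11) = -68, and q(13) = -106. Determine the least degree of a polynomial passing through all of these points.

Divided differences on the nodes 2, 4, 5, 8, 9, 11, 13:
  order 0: 4  2  -2  -26  -38  -68  -106
  order 1: -1  -4  -8  -12  -15  -19
  order 2: -1  -1  -1  -1  -1
  order 3: 0  0  0  0
  order 4: 0  0  0
  order 5: 0  0
  order 6: 0
The order-2 divided differences are all -1 (nonzero) and every higher order vanishes, so the data lies on a polynomial of degree exactly 2.

2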